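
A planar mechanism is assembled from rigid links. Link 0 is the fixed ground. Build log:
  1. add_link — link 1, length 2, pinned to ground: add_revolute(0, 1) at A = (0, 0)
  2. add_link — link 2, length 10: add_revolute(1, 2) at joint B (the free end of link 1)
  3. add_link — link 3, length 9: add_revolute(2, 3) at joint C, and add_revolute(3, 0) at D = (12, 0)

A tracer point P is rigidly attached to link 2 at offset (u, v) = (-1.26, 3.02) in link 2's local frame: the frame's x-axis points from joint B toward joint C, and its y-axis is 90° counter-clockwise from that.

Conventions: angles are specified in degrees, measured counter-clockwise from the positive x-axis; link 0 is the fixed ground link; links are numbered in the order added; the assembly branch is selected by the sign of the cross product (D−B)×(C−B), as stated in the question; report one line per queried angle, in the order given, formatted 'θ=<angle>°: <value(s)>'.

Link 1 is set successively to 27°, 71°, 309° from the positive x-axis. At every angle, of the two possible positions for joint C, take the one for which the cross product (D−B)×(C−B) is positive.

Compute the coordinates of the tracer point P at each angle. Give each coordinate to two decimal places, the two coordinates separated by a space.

A=(0,0), D=(12.00,0)
θ=27°: B = A + 2.00·(cos27°, sin27°) = (1.7820, 0.9080)
θ=27°: |BD| = 10.2582
θ=27°: circle(B,10.00) ∩ circle(D,9.00): a=6.0552, h=7.9583
θ=27°:   candidates: C₊=(8.5179,8.2991) cross=81.638; C₋=(7.1090,-7.5550) cross=-81.638
θ=27°:   branch + wants cross > 0 → take C=(8.5179,8.2991) (cross=81.638)
θ=27°: ex = (C−B)/|BC| = (0.6736,0.7391); ey = (-0.7391,0.6736)
θ=27°: P = B + -1.26·ex + 3.02·ey = (-1.2988,2.0109)
θ=71°: B = A + 2.00·(cos71°, sin71°) = (0.6511, 1.8910)
θ=71°: |BD| = 11.5053
θ=71°: circle(B,10.00) ∩ circle(D,9.00): a=6.5784, h=7.5316
θ=71°:   candidates: C₊=(8.3780,8.2390) cross=86.654; C₋=(5.9021,-6.6194) cross=-86.654
θ=71°:   branch + wants cross > 0 → take C=(8.3780,8.2390) (cross=86.654)
θ=71°: ex = (C−B)/|BC| = (0.7727,0.6348); ey = (-0.6348,0.7727)
θ=71°: P = B + -1.26·ex + 3.02·ey = (-2.2395,3.4247)
θ=309°: B = A + 2.00·(cos309°, sin309°) = (1.2586, -1.5543)
θ=309°: |BD| = 10.8532
θ=309°: circle(B,10.00) ∩ circle(D,9.00): a=6.3019, h=7.7644
θ=309°:   candidates: C₊=(6.3837,7.0326) cross=84.269; C₋=(8.6076,-8.3361) cross=-84.269
θ=309°:   branch + wants cross > 0 → take C=(6.3837,7.0326) (cross=84.269)
θ=309°: ex = (C−B)/|BC| = (0.5125,0.8587); ey = (-0.8587,0.5125)
θ=309°: P = B + -1.26·ex + 3.02·ey = (-1.9803,-1.0885)

θ=27°: -1.30 2.01
θ=71°: -2.24 3.42
θ=309°: -1.98 -1.09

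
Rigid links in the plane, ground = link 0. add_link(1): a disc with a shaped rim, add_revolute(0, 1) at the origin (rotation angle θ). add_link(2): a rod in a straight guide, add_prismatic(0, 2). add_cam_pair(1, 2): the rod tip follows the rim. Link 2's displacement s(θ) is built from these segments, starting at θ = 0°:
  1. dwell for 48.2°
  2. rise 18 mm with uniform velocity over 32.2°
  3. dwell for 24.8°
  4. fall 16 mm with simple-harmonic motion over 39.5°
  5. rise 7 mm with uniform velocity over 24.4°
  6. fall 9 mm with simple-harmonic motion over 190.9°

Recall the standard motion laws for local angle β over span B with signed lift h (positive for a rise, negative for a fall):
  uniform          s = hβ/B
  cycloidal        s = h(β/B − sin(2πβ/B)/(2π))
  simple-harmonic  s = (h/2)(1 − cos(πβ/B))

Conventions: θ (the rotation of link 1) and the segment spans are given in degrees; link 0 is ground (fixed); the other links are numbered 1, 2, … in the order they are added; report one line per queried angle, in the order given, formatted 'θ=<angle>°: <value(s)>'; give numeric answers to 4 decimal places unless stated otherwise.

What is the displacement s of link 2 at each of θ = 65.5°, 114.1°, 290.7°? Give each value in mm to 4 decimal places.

segment 1 (0° to 48.2°, dwell): s unchanged at 0.0000
θ = 65.5° falls in segment 2 (48.2° to 80.4°, uniform, h = 18): β = 65.5 − 48.2 = 17.3°, B = 32.2°; Δs = 18·17.3/32.2 = 9.6708; s = 0.0000 + 9.6708 = 9.6708
segment 2 (48.2° to 80.4°, uniform, h = 18) is passed completely: s = 0.0000 + (18) = 18.0000
segment 3 (80.4° to 105.2°, dwell): s unchanged at 18.0000
θ = 114.1° falls in segment 4 (105.2° to 144.7°, simple-harmonic, h = -16): β = 114.1 − 105.2 = 8.9°, B = 39.5°; Δs = -16/2·(1 − cos(π·0.2253)) = -1.9219; s = 18.0000 − 1.9219 = 16.0781
segment 4 (105.2° to 144.7°, simple-harmonic, h = -16) is passed completely: s = 18.0000 + (-16) = 2.0000
segment 5 (144.7° to 169.1°, uniform, h = 7) is passed completely: s = 2.0000 + (7) = 9.0000
θ = 290.7° falls in segment 6 (169.1° to 360°, simple-harmonic, h = -9): β = 290.7 − 169.1 = 121.6°, B = 190.9°; Δs = -9/2·(1 − cos(π·0.6370)) = -6.3773; s = 9.0000 − 6.3773 = 2.6227

θ=65.5°: 9.6708
θ=114.1°: 16.0781
θ=290.7°: 2.6227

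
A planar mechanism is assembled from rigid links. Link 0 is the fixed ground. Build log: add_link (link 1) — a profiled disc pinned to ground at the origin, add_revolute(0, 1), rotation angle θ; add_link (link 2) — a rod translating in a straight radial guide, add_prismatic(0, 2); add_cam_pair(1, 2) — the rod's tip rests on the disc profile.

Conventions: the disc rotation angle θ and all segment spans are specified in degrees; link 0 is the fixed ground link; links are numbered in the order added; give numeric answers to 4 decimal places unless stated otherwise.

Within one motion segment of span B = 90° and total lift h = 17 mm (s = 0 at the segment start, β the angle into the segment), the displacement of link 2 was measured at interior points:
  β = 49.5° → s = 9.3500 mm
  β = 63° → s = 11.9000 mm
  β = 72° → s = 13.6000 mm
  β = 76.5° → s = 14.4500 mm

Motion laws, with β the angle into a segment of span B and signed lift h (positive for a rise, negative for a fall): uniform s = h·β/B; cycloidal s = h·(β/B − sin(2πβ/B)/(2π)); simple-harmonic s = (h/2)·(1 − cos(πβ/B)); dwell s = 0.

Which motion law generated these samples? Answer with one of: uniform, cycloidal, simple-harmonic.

candidates at β/B = r: uniform s = h·r (linear in β); cycloidal s = h·(r − sin(2πr)/(2π)); simple-harmonic s = (h/2)(1 − cos(πr))
β=49.5°: printed 9.3500 | uniform 9.3500, cycloidal 10.1861, simple-harmonic 9.8297
β=63°: printed 11.9000 | uniform 11.9000, cycloidal 14.4732, simple-harmonic 13.4962
β=72°: printed 13.6000 | uniform 13.6000, cycloidal 16.1732, simple-harmonic 15.3766
β=76.5°: printed 14.4500 | uniform 14.4500, cycloidal 16.6389, simple-harmonic 16.0736
only one law matches every sample → uniform

uniform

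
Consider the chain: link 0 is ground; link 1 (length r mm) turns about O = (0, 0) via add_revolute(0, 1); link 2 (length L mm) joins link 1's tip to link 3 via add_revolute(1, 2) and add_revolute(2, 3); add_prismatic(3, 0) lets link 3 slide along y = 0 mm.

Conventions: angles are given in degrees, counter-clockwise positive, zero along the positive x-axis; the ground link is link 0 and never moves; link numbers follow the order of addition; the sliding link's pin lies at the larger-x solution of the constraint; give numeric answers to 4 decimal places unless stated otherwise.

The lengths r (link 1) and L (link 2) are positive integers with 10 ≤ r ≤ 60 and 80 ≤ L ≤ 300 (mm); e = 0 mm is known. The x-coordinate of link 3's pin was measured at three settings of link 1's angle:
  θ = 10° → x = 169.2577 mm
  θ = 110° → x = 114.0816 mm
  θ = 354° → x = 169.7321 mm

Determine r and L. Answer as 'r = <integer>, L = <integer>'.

constraint per measurement: (x − r cos θ)² + (r sin θ − e)² = L²
subtracting the θ₁ and θ₂ equations cancels the r² and L² terms:
r = (x₁² − x₂²) / (2[(x₁cos θ₁ + e sin θ₁) − (x₂cos θ₂ + e sin θ₂)]) = 38.0000 → r = 38
L² = (x₁ − r cos θ₁)² + (r sin θ₁ − e)² = 17424.0106 → L = 132.0000 → L = 132
check at θ₃=354°: x = 169.7321 (printed 169.7321) ✓

r = 38, L = 132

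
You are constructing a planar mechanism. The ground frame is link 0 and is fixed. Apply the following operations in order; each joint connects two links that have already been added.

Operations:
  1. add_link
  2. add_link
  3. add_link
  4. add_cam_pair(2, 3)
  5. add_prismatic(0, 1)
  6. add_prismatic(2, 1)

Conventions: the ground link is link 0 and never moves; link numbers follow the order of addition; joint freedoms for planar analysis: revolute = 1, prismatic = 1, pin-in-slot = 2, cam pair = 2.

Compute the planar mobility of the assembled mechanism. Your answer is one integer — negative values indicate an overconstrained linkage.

L=1 J1=0 J2=0
add link → L=2 J1=0 J2=0
add link → L=3 J1=0 J2=0
add link → L=4 J1=0 J2=0
C@2,3 dof=2 J2 → L=4 J1=0 J2=1
P@0,1 dof=1 J1 → L=4 J1=1 J2=1
P@2,1 dof=1 J1 → L=4 J1=2 J2=1
M=3(L−1)−2J1−J2=3·3−2·2−1=4

M = 4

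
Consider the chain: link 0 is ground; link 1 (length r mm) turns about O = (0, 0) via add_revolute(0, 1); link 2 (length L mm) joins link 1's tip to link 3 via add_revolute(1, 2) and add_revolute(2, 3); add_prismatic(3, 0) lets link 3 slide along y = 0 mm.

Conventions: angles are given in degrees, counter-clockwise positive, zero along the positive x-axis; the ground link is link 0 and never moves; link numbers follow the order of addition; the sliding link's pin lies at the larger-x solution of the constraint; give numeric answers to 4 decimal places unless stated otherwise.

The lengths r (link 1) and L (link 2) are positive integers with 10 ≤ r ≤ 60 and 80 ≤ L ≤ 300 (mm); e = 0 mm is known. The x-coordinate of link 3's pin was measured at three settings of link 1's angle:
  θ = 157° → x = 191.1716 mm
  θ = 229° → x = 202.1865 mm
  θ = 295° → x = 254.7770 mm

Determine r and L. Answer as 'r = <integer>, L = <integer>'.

constraint per measurement: (x − r cos θ)² + (r sin θ − e)² = L²
subtracting the θ₁ and θ₂ equations cancels the r² and L² terms:
r = (x₁² − x₂²) / (2[(x₁cos θ₁ + e sin θ₁) − (x₂cos θ₂ + e sin θ₂)]) = 49.9999 → r = 50
L² = (x₁ − r cos θ₁)² + (r sin θ₁ − e)² = 56644.0192 → L = 238.0000 → L = 238
check at θ₃=295°: x = 254.7770 (printed 254.7770) ✓

r = 50, L = 238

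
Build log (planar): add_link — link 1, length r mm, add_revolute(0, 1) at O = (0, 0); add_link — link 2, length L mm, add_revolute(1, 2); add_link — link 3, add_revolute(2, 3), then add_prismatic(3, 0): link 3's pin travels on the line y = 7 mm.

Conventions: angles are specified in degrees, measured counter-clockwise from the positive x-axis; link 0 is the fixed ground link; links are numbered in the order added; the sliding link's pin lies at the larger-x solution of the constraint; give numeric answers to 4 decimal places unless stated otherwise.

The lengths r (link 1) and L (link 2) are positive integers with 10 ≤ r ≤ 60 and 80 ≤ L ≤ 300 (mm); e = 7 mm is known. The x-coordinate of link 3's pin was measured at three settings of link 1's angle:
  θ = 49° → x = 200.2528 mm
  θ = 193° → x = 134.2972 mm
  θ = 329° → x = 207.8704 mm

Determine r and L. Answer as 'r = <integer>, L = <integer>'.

constraint per measurement: (x − r cos θ)² + (r sin θ − e)² = L²
subtracting the θ₁ and θ₂ equations cancels the r² and L² terms:
r = (x₁² − x₂²) / (2[(x₁cos θ₁ + e sin θ₁) − (x₂cos θ₂ + e sin θ₂)]) = 41.0001 → r = 41
L² = (x₁ − r cos θ₁)² + (r sin θ₁ − e)² = 30625.0127 → L = 175.0000 → L = 175
check at θ₃=329°: x = 207.8704 (printed 207.8704) ✓

r = 41, L = 175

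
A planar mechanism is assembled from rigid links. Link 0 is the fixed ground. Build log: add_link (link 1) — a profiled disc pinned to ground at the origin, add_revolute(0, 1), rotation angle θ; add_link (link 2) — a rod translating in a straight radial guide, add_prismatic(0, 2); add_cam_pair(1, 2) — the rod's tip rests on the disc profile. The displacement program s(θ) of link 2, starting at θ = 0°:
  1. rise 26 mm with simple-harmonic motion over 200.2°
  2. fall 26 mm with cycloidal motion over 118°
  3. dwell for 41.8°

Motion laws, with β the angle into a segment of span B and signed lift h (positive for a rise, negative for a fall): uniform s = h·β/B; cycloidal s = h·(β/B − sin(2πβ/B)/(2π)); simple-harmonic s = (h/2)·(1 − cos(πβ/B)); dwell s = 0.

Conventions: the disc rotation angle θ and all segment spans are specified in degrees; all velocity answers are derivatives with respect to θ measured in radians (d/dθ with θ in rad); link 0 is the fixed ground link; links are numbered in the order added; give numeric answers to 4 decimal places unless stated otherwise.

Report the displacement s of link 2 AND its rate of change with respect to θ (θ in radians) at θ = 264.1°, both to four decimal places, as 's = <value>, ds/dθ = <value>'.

seg 1 [0°–200.2°] simple-harmonic, h=26: full span → s += 26 → s = 26.0000
seg 2 [200.2°–318.2°] cycloidal, h=-26: θ=264.1° here. β=63.9, B=118. -26·(0.5415 − sin(2π·0.5415)/(2π)) = -15.1471 → s = 10.8529
velocity in seg [200.2°–318.2°] (cycloidal), θ in radians: β = 63.9° = 1.1153 rad, B = 118° = 2.0595 rad; ds/dθ = (h/B)(1 − cos(2πβ/B)) = ((-26)/2.0595)(1 − cos(2π·0.5415)) = -24.821713 mm/rad

s = 10.8529, ds/dθ = -24.8217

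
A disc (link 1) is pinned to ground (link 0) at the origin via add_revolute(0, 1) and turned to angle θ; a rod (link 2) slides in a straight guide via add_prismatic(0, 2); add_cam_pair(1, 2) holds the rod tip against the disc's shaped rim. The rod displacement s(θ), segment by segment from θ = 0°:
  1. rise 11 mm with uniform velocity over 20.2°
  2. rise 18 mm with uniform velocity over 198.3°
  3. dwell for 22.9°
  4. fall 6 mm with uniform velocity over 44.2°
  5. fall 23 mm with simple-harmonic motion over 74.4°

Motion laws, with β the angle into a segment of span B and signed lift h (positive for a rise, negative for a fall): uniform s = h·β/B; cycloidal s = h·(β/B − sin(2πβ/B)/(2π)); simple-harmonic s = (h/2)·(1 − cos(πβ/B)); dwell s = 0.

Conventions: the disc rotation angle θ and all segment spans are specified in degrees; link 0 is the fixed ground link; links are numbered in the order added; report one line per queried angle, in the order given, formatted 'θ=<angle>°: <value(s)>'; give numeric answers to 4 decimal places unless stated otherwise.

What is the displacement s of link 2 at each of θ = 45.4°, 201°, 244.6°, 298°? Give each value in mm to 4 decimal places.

segment 1 (0° to 20.2°, uniform, h = 11) is passed completely: s = 0.0000 + (11) = 11.0000
θ = 45.4° falls in segment 2 (20.2° to 218.5°, uniform, h = 18): β = 45.4 − 20.2 = 25.2°, B = 198.3°; Δs = 18·25.2/198.3 = 2.2874; s = 11.0000 + 2.2874 = 13.2874
θ = 201° falls in segment 2 (20.2° to 218.5°, uniform, h = 18): β = 201 − 20.2 = 180.8°, B = 198.3°; Δs = 18·180.8/198.3 = 16.4115; s = 11.0000 + 16.4115 = 27.4115
segment 2 (20.2° to 218.5°, uniform, h = 18) is passed completely: s = 11.0000 + (18) = 29.0000
segment 3 (218.5° to 241.4°, dwell): s unchanged at 29.0000
θ = 244.6° falls in segment 4 (241.4° to 285.6°, uniform, h = -6): β = 244.6 − 241.4 = 3.2°, B = 44.2°; Δs = -6·3.2/44.2 = -0.4344; s = 29.0000 − 0.4344 = 28.5656
segment 4 (241.4° to 285.6°, uniform, h = -6) is passed completely: s = 29.0000 + (-6) = 23.0000
θ = 298° falls in segment 5 (285.6° to 360°, simple-harmonic, h = -23): β = 298 − 285.6 = 12.4°, B = 74.4°; Δs = -23/2·(1 − cos(π·0.1667)) = -1.5407; s = 23.0000 − 1.5407 = 21.4593

θ=45.4°: 13.2874
θ=201°: 27.4115
θ=244.6°: 28.5656
θ=298°: 21.4593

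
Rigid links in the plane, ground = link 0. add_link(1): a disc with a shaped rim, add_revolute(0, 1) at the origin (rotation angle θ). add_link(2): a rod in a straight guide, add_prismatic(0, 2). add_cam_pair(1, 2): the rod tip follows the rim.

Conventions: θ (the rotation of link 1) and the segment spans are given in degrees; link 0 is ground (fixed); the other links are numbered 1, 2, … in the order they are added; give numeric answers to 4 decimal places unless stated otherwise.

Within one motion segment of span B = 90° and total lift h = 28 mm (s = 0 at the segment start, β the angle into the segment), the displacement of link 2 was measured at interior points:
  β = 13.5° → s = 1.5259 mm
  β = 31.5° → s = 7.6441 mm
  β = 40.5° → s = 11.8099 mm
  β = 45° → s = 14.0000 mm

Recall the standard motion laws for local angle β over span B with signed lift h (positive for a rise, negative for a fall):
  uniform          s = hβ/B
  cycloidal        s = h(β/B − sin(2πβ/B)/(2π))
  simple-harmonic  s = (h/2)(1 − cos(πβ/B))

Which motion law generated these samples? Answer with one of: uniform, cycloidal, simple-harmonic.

candidates at β/B = r: uniform s = h·r (linear in β); cycloidal s = h·(r − sin(2πr)/(2π)); simple-harmonic s = (h/2)(1 − cos(πr))
β=13.5°: printed 1.5259 | uniform 4.2000, cycloidal 0.5947, simple-harmonic 1.5259
β=31.5°: printed 7.6441 | uniform 9.8000, cycloidal 6.1947, simple-harmonic 7.6441
β=40.5°: printed 11.8099 | uniform 12.6000, cycloidal 11.2229, simple-harmonic 11.8099
β=45°: printed 14.0000 | uniform 14.0000, cycloidal 14.0000, simple-harmonic 14.0000
only one law matches every sample → simple-harmonic

simple-harmonic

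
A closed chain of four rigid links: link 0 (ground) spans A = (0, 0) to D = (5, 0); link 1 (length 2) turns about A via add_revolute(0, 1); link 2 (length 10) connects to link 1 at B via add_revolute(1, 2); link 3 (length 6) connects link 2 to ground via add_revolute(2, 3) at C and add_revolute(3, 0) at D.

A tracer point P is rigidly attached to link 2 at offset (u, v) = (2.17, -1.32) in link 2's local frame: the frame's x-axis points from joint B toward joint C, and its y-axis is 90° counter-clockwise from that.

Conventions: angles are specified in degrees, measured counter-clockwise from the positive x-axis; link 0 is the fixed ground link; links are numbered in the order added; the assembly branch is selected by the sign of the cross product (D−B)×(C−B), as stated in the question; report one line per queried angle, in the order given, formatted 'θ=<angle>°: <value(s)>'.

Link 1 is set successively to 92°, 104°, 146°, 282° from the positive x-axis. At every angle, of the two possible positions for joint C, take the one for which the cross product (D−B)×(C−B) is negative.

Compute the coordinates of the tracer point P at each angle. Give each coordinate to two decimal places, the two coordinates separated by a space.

A=(0,0), D=(5.00,0)
θ=92°: B = A + 2.00·(cos92°, sin92°) = (-0.0698, 1.9988)
θ=92°: |BD| = 5.4496
θ=92°: circle(B,10.00) ∩ circle(D,6.00): a=8.5968, h=5.1083
θ=92°:   candidates: C₊=(9.8015,3.5980) cross=27.838; C₋=(6.0543,-5.9067) cross=-27.838
θ=92°:   branch - wants cross < 0 → take C=(6.0543,-5.9067) (cross=-27.838)
θ=92°: ex = (C−B)/|BC| = (0.6124,-0.7905); ey = (0.7905,0.6124)
θ=92°: P = B + 2.17·ex + -1.32·ey = (0.2156,-0.5251)
θ=104°: B = A + 2.00·(cos104°, sin104°) = (-0.4838, 1.9406)
θ=104°: |BD| = 5.8171
θ=104°: circle(B,10.00) ∩ circle(D,6.00): a=8.4096, h=5.4110
θ=104°:   candidates: C₊=(9.2491,4.2362) cross=31.476; C₋=(5.6389,-5.9659) cross=-31.476
θ=104°:   branch - wants cross < 0 → take C=(5.6389,-5.9659) (cross=-31.476)
θ=104°: ex = (C−B)/|BC| = (0.6123,-0.7906); ey = (0.7906,0.6123)
θ=104°: P = B + 2.17·ex + -1.32·ey = (-0.1989,-0.5833)
θ=146°: B = A + 2.00·(cos146°, sin146°) = (-1.6581, 1.1184)
θ=146°: |BD| = 6.7514
θ=146°: circle(B,10.00) ∩ circle(D,6.00): a=8.1155, h=5.8429
θ=146°:   candidates: C₊=(7.3132,5.5362) cross=39.447; C₋=(5.3774,-5.9881) cross=-39.447
θ=146°:   branch - wants cross < 0 → take C=(5.3774,-5.9881) (cross=-39.447)
θ=146°: ex = (C−B)/|BC| = (0.7035,-0.7107); ey = (0.7107,0.7035)
θ=146°: P = B + 2.17·ex + -1.32·ey = (-1.0694,-1.3524)
θ=282°: B = A + 2.00·(cos282°, sin282°) = (0.4158, -1.9563)
θ=282°: |BD| = 4.9842
θ=282°: circle(B,10.00) ∩ circle(D,6.00): a=8.9124, h=4.5353
θ=282°:   candidates: C₊=(6.8329,5.7132) cross=22.604; C₋=(10.3931,-2.6295) cross=-22.604
θ=282°:   branch - wants cross < 0 → take C=(10.3931,-2.6295) (cross=-22.604)
θ=282°: ex = (C−B)/|BC| = (0.9977,-0.0673); ey = (0.0673,0.9977)
θ=282°: P = B + 2.17·ex + -1.32·ey = (2.4920,-3.4194)

θ=92°: 0.22 -0.53
θ=104°: -0.20 -0.58
θ=146°: -1.07 -1.35
θ=282°: 2.49 -3.42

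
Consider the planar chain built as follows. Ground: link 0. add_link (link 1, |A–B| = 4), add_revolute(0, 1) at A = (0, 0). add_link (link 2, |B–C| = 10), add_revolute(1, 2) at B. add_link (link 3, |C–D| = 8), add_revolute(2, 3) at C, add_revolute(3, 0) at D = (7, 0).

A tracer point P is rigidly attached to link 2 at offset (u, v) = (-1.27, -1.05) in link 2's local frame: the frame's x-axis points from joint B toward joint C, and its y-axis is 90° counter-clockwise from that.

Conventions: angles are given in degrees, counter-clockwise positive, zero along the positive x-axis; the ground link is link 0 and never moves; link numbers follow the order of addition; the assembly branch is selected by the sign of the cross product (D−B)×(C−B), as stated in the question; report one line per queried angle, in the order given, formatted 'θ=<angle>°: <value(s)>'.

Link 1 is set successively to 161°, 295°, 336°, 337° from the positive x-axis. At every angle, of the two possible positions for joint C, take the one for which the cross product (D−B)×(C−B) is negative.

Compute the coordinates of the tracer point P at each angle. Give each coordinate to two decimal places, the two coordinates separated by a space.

A=(0,0), D=(7.00,0)
θ=161°: B = A + 4.00·(cos161°, sin161°) = (-3.7821, 1.3023)
θ=161°: |BD| = 10.8604
θ=161°: circle(B,10.00) ∩ circle(D,8.00): a=7.0876, h=7.0545
θ=161°:   candidates: C₊=(4.1003,7.4560) cross=76.615; C₋=(2.4085,-6.5512) cross=-76.615
θ=161°:   branch - wants cross < 0 → take C=(2.4085,-6.5512) (cross=-76.615)
θ=161°: ex = (C−B)/|BC| = (0.6191,-0.7853); ey = (0.7853,0.6191)
θ=161°: P = B + -1.27·ex + -1.05·ey = (-5.3929,1.6497)
θ=295°: B = A + 4.00·(cos295°, sin295°) = (1.6905, -3.6252)
θ=295°: |BD| = 6.4291
θ=295°: circle(B,10.00) ∩ circle(D,8.00): a=6.0143, h=7.9892
θ=295°:   candidates: C₊=(2.1525,6.3641) cross=51.364; C₋=(11.1624,-6.8319) cross=-51.364
θ=295°:   branch - wants cross < 0 → take C=(11.1624,-6.8319) (cross=-51.364)
θ=295°: ex = (C−B)/|BC| = (0.9472,-0.3207); ey = (0.3207,0.9472)
θ=295°: P = B + -1.27·ex + -1.05·ey = (0.1508,-4.2125)
θ=336°: B = A + 4.00·(cos336°, sin336°) = (3.6542, -1.6269)
θ=336°: |BD| = 3.7204
θ=336°: circle(B,10.00) ∩ circle(D,8.00): a=6.6984, h=7.4251
θ=336°:   candidates: C₊=(6.4311,7.9797) cross=27.624; C₋=(12.9251,-5.3752) cross=-27.624
θ=336°:   branch - wants cross < 0 → take C=(12.9251,-5.3752) (cross=-27.624)
θ=336°: ex = (C−B)/|BC| = (0.9271,-0.3748); ey = (0.3748,0.9271)
θ=336°: P = B + -1.27·ex + -1.05·ey = (2.0832,-2.1244)
θ=337°: B = A + 4.00·(cos337°, sin337°) = (3.6820, -1.5629)
θ=337°: |BD| = 3.6677
θ=337°: circle(B,10.00) ∩ circle(D,8.00): a=6.7416, h=7.3859
θ=337°:   candidates: C₊=(6.6335,7.9916) cross=27.089; C₋=(12.9282,-5.3718) cross=-27.089
θ=337°:   branch - wants cross < 0 → take C=(12.9282,-5.3718) (cross=-27.089)
θ=337°: ex = (C−B)/|BC| = (0.9246,-0.3809); ey = (0.3809,0.9246)
θ=337°: P = B + -1.27·ex + -1.05·ey = (2.1078,-2.0501)

θ=161°: -5.39 1.65
θ=295°: 0.15 -4.21
θ=336°: 2.08 -2.12
θ=337°: 2.11 -2.05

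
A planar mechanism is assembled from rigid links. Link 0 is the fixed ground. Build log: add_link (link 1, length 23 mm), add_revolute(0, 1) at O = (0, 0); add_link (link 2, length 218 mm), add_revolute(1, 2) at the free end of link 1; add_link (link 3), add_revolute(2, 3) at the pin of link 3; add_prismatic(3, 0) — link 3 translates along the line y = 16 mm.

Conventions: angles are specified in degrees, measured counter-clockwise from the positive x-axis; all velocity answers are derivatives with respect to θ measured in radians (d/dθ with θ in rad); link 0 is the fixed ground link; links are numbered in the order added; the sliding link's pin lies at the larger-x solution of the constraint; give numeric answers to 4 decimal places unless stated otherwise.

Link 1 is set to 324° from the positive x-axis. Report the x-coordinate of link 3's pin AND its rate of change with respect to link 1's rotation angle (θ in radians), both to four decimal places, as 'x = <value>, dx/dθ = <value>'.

geometry: r = 23 mm, L = 218 mm, e = 16 mm
crank pin P = (r cos θ, r sin θ) = (18.607391, -13.519061)
h = r sin θ − e = -13.519061 − 16 = -29.519061
x = r cos θ + √(L² − h²) = 18.607391 + 215.992187 = 234.599578
dx/dθ = −r sin θ − h·r cos θ/√(L² − h²) (θ in radians; h = -29.519061) = 16.062082

x = 234.5996, dx/dθ = 16.0621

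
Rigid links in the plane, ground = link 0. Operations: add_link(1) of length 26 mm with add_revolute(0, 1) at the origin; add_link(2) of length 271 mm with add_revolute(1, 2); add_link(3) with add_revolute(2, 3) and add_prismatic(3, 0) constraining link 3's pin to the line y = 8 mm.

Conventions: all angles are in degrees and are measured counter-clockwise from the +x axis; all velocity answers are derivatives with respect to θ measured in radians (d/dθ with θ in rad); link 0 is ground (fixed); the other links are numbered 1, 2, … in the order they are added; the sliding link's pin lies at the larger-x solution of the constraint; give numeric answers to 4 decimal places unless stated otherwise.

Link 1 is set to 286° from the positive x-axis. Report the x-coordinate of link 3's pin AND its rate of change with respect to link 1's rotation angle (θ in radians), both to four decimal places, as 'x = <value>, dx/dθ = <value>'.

geometry: r = 26 mm, L = 271 mm, e = 8 mm
crank pin P = (r cos θ, r sin θ) = (7.166571, -24.992804)
h = r sin θ − e = -24.992804 − 8 = -32.992804
x = r cos θ + √(L² − h²) = 7.166571 + 268.984154 = 276.150725
dx/dθ = −r sin θ − h·r cos θ/√(L² − h²) (θ in radians; h = -32.992804) = 25.871835

x = 276.1507, dx/dθ = 25.8718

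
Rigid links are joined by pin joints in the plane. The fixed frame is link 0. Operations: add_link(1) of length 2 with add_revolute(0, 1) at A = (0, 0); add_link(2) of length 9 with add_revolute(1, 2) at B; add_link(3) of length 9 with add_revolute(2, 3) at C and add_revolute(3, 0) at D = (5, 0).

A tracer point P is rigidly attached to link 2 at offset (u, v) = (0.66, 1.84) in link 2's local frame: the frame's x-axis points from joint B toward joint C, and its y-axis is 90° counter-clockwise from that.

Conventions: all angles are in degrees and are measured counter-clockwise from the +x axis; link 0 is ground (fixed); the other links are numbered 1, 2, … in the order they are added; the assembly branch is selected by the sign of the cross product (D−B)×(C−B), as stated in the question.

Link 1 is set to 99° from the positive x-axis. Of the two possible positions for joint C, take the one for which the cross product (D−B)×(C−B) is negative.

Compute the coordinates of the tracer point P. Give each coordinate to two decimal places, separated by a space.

A=(0,0), D=(5.00,0)
B = A + 2.00·(cos99°, sin99°) = (-0.3129, 1.9754)
|BD| = 5.6682
circle(B,9.00) ∩ circle(D,9.00): a=2.8341, h=8.5421
  candidates: C₊=(5.3205,8.9943) cross=48.419; C₋=(-0.6334,-7.0189) cross=-48.419
  branch - wants cross < 0 → take C=(-0.6334,-7.0189) (cross=-48.419)
ex = (C−B)/|BC| = (-0.0356,-0.9994); ey = (0.9994,-0.0356)
P = B + 0.66·ex + 1.84·ey = (1.5025,1.2503)

1.50 1.25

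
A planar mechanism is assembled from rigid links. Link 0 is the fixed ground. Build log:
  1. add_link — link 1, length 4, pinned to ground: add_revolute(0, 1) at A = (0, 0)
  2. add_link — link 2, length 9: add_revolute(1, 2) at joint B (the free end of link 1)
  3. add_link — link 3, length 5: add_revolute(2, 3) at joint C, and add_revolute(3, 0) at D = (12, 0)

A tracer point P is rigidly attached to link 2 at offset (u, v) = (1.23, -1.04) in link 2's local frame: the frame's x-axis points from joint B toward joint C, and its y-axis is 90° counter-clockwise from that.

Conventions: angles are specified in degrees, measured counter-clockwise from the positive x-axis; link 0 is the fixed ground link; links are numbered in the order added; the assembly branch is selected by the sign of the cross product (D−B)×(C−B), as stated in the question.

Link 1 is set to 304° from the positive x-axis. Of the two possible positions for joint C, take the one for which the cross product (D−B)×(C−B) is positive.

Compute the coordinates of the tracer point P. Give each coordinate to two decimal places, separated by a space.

A=(0,0), D=(12.00,0)
B = A + 4.00·(cos304°, sin304°) = (2.2368, -3.3162)
|BD| = 10.3110
circle(B,9.00) ∩ circle(D,5.00): a=7.8711, h=4.3642
  candidates: C₊=(8.2861,3.3476) cross=45.000; C₋=(11.0932,-4.9171) cross=-45.000
  branch + wants cross > 0 → take C=(8.2861,3.3476) (cross=45.000)
ex = (C−B)/|BC| = (0.6721,0.7404); ey = (-0.7404,0.6721)
P = B + 1.23·ex + -1.04·ey = (3.8335,-3.1045)

3.83 -3.10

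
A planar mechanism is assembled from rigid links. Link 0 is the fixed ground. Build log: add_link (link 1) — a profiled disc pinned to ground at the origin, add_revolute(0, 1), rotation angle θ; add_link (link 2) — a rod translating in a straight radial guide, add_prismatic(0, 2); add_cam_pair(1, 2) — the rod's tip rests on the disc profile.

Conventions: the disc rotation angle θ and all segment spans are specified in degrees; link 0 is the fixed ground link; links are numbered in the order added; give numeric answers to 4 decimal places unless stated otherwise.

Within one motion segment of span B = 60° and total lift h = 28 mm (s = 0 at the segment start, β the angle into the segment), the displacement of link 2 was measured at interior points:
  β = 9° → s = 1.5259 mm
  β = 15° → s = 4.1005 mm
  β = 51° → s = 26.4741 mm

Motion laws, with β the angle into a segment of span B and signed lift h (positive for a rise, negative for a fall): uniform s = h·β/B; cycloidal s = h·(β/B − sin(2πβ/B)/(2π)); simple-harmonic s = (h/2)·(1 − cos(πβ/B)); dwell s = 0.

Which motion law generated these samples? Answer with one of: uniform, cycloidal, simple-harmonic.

candidates at β/B = r: uniform s = h·r (linear in β); cycloidal s = h·(r − sin(2πr)/(2π)); simple-harmonic s = (h/2)(1 − cos(πr))
β=9°: printed 1.5259 | uniform 4.2000, cycloidal 0.5947, simple-harmonic 1.5259
β=15°: printed 4.1005 | uniform 7.0000, cycloidal 2.5437, simple-harmonic 4.1005
β=51°: printed 26.4741 | uniform 23.8000, cycloidal 27.4053, simple-harmonic 26.4741
only one law matches every sample → simple-harmonic

simple-harmonic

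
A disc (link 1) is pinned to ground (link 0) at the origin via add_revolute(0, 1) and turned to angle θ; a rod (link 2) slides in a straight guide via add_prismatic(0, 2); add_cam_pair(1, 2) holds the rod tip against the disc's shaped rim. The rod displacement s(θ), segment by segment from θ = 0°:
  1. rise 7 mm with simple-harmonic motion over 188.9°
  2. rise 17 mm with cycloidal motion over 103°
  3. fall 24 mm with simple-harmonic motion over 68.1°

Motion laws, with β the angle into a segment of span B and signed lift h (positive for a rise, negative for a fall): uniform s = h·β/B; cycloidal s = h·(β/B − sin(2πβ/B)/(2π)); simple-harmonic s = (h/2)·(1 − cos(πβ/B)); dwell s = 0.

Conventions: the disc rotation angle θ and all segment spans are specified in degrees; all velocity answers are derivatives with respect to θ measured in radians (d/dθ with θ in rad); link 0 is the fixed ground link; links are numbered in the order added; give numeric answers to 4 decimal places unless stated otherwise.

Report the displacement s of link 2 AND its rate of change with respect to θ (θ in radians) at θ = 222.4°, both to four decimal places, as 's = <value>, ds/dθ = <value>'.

segment 1 (0° to 188.9°, simple-harmonic, h = 7) is passed completely: s = 0.0000 + (7) = 7.0000
θ = 222.4° falls in segment 2 (188.9° to 291.9°, cycloidal, h = 17): β = 222.4 − 188.9 = 33.5°, B = 103°; Δs = 17·(0.3252 − sin(2π·0.3252)/(2π)) = 3.1203; s = 7.0000 + 3.1203 = 10.1203
velocity in seg [188.9°–291.9°] (cycloidal), θ in radians: β = 33.5° = 0.5847 rad, B = 103° = 1.7977 rad; ds/dθ = (h/B)(1 − cos(2πβ/B)) = (17/1.7977)(1 − cos(2π·0.3252)) = 13.762630 mm/rad

s = 10.1203, ds/dθ = 13.7626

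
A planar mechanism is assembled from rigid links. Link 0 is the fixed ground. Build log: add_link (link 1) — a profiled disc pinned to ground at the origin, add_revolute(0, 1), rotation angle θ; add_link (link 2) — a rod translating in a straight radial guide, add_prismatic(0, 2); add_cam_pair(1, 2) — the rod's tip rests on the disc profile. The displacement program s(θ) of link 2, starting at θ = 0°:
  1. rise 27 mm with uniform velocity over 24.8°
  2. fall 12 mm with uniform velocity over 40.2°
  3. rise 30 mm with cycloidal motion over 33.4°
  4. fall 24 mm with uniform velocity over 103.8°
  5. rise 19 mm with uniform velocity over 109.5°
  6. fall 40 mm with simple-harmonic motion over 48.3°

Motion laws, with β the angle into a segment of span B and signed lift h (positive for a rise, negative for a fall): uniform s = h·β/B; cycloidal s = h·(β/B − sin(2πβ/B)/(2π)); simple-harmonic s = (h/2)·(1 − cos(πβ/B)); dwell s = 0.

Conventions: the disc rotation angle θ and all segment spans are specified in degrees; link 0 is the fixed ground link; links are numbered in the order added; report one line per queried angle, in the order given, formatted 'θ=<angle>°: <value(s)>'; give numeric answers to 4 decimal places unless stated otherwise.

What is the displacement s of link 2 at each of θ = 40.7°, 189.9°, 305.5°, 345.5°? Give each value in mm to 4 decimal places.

seg 1 [0°–24.8°] uniform, h=27: full span → s += 27 → s = 27.0000
seg 2 [24.8°–65°] uniform, h=-12: θ=40.7° here. β=15.9, B=40.2. -12·15.9/40.2 = -4.7463 → s = 22.2537
seg 2 [24.8°–65°] uniform, h=-12: full span → s += -12 → s = 15.0000
seg 3 [65°–98.4°] cycloidal, h=30: full span → s += 30 → s = 45.0000
seg 4 [98.4°–202.2°] uniform, h=-24: θ=189.9° here. β=91.5, B=103.8. -24·91.5/103.8 = -21.1561 → s = 23.8439
seg 4 [98.4°–202.2°] uniform, h=-24: full span → s += -24 → s = 21.0000
seg 5 [202.2°–311.7°] uniform, h=19: θ=305.5° here. β=103.3, B=109.5. 19·103.3/109.5 = 17.9242 → s = 38.9242
seg 5 [202.2°–311.7°] uniform, h=19: full span → s += 19 → s = 40.0000
seg 6 [311.7°–360°] simple-harmonic, h=-40: θ=345.5° here. β=33.8, B=48.3. -40/2·(1 − cos(π·0.6998)) = -31.7452 → s = 8.2548

θ=40.7°: 22.2537
θ=189.9°: 23.8439
θ=305.5°: 38.9242
θ=345.5°: 8.2548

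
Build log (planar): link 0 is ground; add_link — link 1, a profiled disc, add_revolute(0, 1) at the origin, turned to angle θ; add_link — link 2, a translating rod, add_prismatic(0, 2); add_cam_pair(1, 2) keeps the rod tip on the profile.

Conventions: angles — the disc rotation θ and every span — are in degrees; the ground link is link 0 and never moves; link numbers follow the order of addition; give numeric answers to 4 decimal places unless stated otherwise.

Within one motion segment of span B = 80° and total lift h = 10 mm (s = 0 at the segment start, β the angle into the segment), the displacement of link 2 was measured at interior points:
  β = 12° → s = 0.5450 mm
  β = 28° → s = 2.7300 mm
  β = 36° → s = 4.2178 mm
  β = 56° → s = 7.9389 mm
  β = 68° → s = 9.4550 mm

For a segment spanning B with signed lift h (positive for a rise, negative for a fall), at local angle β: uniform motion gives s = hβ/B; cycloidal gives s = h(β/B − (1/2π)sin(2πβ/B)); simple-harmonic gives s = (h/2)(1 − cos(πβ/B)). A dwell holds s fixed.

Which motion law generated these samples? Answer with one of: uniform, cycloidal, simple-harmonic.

candidates at β/B = r: uniform s = h·r (linear in β); cycloidal s = h·(r − sin(2πr)/(2π)); simple-harmonic s = (h/2)(1 − cos(πr))
β=12°: printed 0.5450 | uniform 1.5000, cycloidal 0.2124, simple-harmonic 0.5450
β=28°: printed 2.7300 | uniform 3.5000, cycloidal 2.2124, simple-harmonic 2.7300
β=36°: printed 4.2178 | uniform 4.5000, cycloidal 4.0082, simple-harmonic 4.2178
β=56°: printed 7.9389 | uniform 7.0000, cycloidal 8.5137, simple-harmonic 7.9389
β=68°: printed 9.4550 | uniform 8.5000, cycloidal 9.7876, simple-harmonic 9.4550
only one law matches every sample → simple-harmonic

simple-harmonic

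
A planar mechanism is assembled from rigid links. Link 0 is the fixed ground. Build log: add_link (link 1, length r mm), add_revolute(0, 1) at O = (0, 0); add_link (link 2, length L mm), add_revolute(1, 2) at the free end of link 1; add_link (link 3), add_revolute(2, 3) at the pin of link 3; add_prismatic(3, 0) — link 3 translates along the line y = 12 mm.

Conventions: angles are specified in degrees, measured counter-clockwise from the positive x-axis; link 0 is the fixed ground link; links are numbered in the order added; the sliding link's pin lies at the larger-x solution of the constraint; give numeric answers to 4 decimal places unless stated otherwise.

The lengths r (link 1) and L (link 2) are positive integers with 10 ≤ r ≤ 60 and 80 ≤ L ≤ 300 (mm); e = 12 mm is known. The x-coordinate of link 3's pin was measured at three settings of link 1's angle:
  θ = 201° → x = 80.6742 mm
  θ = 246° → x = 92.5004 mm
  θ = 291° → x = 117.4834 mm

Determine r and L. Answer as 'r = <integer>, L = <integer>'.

constraint per measurement: (x − r cos θ)² + (r sin θ − e)² = L²
subtracting the θ₁ and θ₂ equations cancels the r² and L² terms:
r = (x₁² − x₂²) / (2[(x₁cos θ₁ + e sin θ₁) − (x₂cos θ₂ + e sin θ₂)]) = 32.9998 → r = 33
L² = (x₁ − r cos θ₁)² + (r sin θ₁ − e)² = 12996.0003 → L = 114.0000 → L = 114
check at θ₃=291°: x = 117.4834 (printed 117.4834) ✓

r = 33, L = 114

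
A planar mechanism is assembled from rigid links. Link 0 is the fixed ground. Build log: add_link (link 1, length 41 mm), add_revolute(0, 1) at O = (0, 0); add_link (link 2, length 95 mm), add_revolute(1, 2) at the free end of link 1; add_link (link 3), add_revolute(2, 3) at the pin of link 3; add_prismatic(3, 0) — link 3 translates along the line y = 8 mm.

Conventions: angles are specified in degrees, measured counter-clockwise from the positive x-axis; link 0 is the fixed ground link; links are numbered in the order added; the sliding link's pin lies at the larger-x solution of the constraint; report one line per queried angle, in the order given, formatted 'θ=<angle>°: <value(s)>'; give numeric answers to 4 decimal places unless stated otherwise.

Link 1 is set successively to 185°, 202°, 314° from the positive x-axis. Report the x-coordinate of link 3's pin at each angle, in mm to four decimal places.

geometry: r = 41 mm, L = 95 mm, e = 8 mm
θ=185°: crank pin P = (r cos θ, r sin θ) = (-40.843983, -3.573385)
θ=185°: h = r sin θ − e = -3.573385 − 8 = -11.573385
θ=185°: x = r cos θ + √(L² − h²) = -40.843983 + 94.292400 = 53.448418
θ=202°: crank pin P = (r cos θ, r sin θ) = (-38.014538, -15.358870)
θ=202°: h = r sin θ − e = -15.358870 − 8 = -23.358870
θ=202°: x = r cos θ + √(L² − h²) = -38.014538 + 92.083458 = 54.068920
θ=314°: crank pin P = (r cos θ, r sin θ) = (28.480993, -29.492932)
θ=314°: h = r sin θ − e = -29.492932 − 8 = -37.492932
θ=314°: x = r cos θ + √(L² − h²) = 28.480993 + 87.288488 = 115.769481

θ=185°: 53.4484
θ=202°: 54.0689
θ=314°: 115.7695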